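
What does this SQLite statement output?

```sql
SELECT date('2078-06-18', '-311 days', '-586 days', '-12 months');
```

Applying '-311 days' to 2078-06-18: counting 311 days back gives 2077-08-11.
Applying '-586 days' to 2077-08-11: counting 586 days back gives 2076-01-03.
Adding -12 months to 2076-01-03 gives 2075-01-03.

2075-01-03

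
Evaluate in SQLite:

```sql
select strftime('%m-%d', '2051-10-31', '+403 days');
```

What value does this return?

12-07

First apply '+403 days': 2051-10-31 → 2052-12-07.
`%m-%d` extracts the month-day: 12-07.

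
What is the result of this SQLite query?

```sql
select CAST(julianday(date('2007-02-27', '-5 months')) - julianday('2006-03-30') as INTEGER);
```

181

Adding -5 months to 2007-02-27 gives 2006-09-27.
1 day remains in March 2006 after the 30th (31 − 30).
April 2006: 30 days.
May 2006: 31 days.
June 2006: 30 days.
July 2006: 31 days.
August 2006: 31 days.
Then 27 days into September 2006.
Total: 1 + 30 + 31 + 30 + 31 + 31 + 27 = 181.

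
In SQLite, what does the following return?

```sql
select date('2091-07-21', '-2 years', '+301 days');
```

Adding -2 years to 2091-07-21 gives 2089-07-21.
Applying '+301 days' to 2089-07-21: counting 301 days forward gives 2090-05-18.

2090-05-18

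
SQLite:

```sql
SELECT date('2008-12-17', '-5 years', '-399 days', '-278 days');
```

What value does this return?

Adding -5 years to 2008-12-17 gives 2003-12-17.
Applying '-399 days' to 2003-12-17: counting 399 days back gives 2002-11-13.
Applying '-278 days' to 2002-11-13: counting 278 days back gives 2002-02-08.

2002-02-08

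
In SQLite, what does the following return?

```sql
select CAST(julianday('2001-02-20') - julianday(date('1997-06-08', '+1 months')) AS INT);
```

Adding +1 month to 1997-06-08 gives 1997-07-08.
23 days remain in July 1997 after the 8th (31 − 8).
Full months from August 1997 through January 2001 contribute their day counts.
Then 20 days into February 2001.
Total: 23 + 31 + 30 + 31 + 30 + 31 + 31 + 28 + 31 + 30 + 31 + 30 + 31 + 31 + 30 + 31 + 30 + 31 + 31 + 28 + 31 + 30 + 31 + 30 + 31 + 31 + 30 + 31 + 30 + 31 + 31 + 29 + 31 + 30 + 31 + 30 + 31 + 31 + 30 + 31 + 30 + 31 + 31 + 20 = 1323.

1323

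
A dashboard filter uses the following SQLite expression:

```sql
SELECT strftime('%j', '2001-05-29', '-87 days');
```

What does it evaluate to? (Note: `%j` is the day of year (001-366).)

First apply '-87 days': 2001-05-29 → 2001-03-03.
Day-of-year for 2001-03-03: days since 2001-01-01 inclusive = 62, zero-padded to 062.

062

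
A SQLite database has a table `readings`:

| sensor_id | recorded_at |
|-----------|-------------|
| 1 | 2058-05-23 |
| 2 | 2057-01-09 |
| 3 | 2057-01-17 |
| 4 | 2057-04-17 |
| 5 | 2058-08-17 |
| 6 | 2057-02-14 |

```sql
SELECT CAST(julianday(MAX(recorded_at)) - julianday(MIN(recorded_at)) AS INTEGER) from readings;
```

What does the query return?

585

MIN = 2057-01-09, MAX = 2058-08-17.
22 days remain in January 2057 after the 9th (31 − 9).
Full months from February 2057 through July 2058 contribute their day counts.
Then 17 days into August 2058.
Total: 22 + 28 + 31 + 30 + 31 + 30 + 31 + 31 + 30 + 31 + 30 + 31 + 31 + 28 + 31 + 30 + 31 + 30 + 31 + 17 = 585.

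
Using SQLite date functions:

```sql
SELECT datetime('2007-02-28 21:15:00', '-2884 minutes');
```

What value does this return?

2007-02-26 21:11:00

2884 minutes = 48h 4m; -2884 minutes from 2007-02-28 21:15:00 is 2007-02-26 21:11:00 (crosses midnight).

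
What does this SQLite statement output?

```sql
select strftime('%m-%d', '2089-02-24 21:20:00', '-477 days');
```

First apply '-477 days': 2089-02-24 21:20:00 → 2087-11-05 21:20:00.
`%m-%d` extracts the month-day: 11-05.

11-05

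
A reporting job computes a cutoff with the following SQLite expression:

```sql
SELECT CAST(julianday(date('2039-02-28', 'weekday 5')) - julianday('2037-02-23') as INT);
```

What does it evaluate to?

739

`weekday 5` advances to the next Friday; 2039-02-28 is a Monday, so it moves forward to 2039-03-04.
5 days remain in February 2037 after the 23rd (28 − 23).
Full months from March 2037 through February 2039 contribute their day counts.
Then 4 days into March 2039.
Total: 5 + 31 + 30 + 31 + 30 + 31 + 31 + 30 + 31 + 30 + 31 + 31 + 28 + 31 + 30 + 31 + 30 + 31 + 31 + 30 + 31 + 30 + 31 + 31 + 28 + 4 = 739.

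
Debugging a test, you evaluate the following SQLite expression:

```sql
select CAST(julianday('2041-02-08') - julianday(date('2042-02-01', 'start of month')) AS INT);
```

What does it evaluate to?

`start of month` rewinds 2042-02-01 to 2042-02-01.
20 days remain in February 2041 after the 8th (28 − 8).
Full months from March 2041 through January 2042 contribute their day counts.
Then 1 day into February 2042.
Total: 20 + 31 + 30 + 31 + 30 + 31 + 31 + 30 + 31 + 30 + 31 + 31 + 1 = 358.
The subtraction is earlier − later, so the result is −358 → -358.

-358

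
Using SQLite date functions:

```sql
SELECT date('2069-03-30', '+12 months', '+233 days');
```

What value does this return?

Adding +12 months to 2069-03-30 gives 2070-03-30.
Applying '+233 days' to 2070-03-30: counting 233 days forward gives 2070-11-18.

2070-11-18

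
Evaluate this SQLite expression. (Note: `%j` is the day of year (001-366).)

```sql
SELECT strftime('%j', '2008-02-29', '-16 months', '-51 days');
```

251

First apply '-16 months', '-51 days': 2008-02-29 → 2006-09-08.
Day-of-year for 2006-09-08: days since 2006-01-01 inclusive = 251, zero-padded to 251.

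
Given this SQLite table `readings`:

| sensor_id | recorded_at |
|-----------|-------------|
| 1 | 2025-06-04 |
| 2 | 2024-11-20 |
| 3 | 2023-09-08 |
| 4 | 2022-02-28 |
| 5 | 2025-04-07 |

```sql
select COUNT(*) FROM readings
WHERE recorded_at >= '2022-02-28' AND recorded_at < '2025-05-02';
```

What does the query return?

Rows in [2022-02-28, 2025-05-02): 2024-11-20, 2023-09-08, 2022-02-28, 2025-04-07 → 4 rows.

4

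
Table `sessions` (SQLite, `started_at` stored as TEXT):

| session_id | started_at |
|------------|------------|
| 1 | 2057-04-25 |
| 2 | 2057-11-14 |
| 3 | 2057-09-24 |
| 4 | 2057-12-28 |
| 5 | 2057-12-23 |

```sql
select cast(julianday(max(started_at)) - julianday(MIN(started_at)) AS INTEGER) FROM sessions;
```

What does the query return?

247

MIN = 2057-04-25, MAX = 2057-12-28.
5 days remain in April 2057 after the 25th (30 − 25).
Full months from May 2057 through November 2057 contribute their day counts.
Then 28 days into December 2057.
Total: 5 + 31 + 30 + 31 + 31 + 30 + 31 + 30 + 28 = 247.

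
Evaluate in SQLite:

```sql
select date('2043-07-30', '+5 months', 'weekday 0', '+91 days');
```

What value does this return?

Adding +5 months to 2043-07-30 gives 2043-12-30.
`weekday 0` advances to the next Sunday; 2043-12-30 is a Wednesday, so it moves forward to 2044-01-03.
Applying '+91 days' to 2044-01-03: counting 91 days forward gives 2044-04-03.

2044-04-03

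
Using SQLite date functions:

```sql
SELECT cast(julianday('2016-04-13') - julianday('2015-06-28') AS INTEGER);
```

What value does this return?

2 days remain in June 2015 after the 28th (30 − 28).
Full months from July 2015 through March 2016 contribute their day counts.
Then 13 days into April 2016.
Total: 2 + 31 + 31 + 30 + 31 + 30 + 31 + 31 + 29 + 31 + 13 = 290.

290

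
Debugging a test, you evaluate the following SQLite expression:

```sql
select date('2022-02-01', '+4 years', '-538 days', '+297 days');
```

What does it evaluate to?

2025-06-05

Adding +4 years to 2022-02-01 gives 2026-02-01.
Applying '-538 days' to 2026-02-01: counting 538 days back gives 2024-08-12.
Applying '+297 days' to 2024-08-12: counting 297 days forward gives 2025-06-05.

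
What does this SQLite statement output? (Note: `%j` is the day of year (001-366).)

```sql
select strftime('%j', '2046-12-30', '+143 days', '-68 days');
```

074

First apply '+143 days', '-68 days': 2046-12-30 → 2047-03-15.
Day-of-year for 2047-03-15: days since 2047-01-01 inclusive = 74, zero-padded to 074.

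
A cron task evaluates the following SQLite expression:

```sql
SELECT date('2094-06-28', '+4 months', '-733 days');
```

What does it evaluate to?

2092-10-25

Adding +4 months to 2094-06-28 gives 2094-10-28.
Applying '-733 days' to 2094-10-28: counting 733 days back gives 2092-10-25.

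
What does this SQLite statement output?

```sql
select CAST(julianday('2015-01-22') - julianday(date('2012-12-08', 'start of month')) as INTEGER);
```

782

`start of month` rewinds 2012-12-08 to 2012-12-01.
30 days remain in December 2012 after the 1st (31 − 1).
Full months from January 2013 through December 2014 contribute their day counts.
Then 22 days into January 2015.
Total: 30 + 31 + 28 + 31 + 30 + 31 + 30 + 31 + 31 + 30 + 31 + 30 + 31 + 31 + 28 + 31 + 30 + 31 + 30 + 31 + 31 + 30 + 31 + 30 + 31 + 22 = 782.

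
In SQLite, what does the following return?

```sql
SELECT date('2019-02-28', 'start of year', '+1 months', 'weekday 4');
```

2019-02-07

`start of year` rewinds 2019-02-28 to 2019-01-01.
Adding +1 month to 2019-01-01 gives 2019-02-01.
`weekday 4` advances to the next Thursday; 2019-02-01 is a Friday, so it moves forward to 2019-02-07.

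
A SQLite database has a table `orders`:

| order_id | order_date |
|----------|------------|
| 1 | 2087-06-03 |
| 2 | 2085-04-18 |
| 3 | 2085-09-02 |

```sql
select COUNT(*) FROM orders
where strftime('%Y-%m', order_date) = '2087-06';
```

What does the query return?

Rows with year-month 2087-06: 2087-06-03 → 1.

1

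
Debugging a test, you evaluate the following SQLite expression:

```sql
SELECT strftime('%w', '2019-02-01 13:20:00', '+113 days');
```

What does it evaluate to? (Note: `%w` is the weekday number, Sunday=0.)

6

First apply '+113 days': 2019-02-01 13:20:00 → 2019-05-25 13:20:00.
2019-05-25 is a Saturday; with Sunday=0 that is 6.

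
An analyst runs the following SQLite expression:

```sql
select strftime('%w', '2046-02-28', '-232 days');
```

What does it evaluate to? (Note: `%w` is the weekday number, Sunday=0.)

First apply '-232 days': 2046-02-28 → 2045-07-11.
2045-07-11 is a Tuesday; with Sunday=0 that is 2.

2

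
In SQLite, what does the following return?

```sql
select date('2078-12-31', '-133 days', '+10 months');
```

2079-06-20

Applying '-133 days' to 2078-12-31: counting 133 days back gives 2078-08-20.
Adding +10 months to 2078-08-20 gives 2079-06-20.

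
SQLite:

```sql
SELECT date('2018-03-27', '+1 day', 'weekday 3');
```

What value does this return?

2018-03-28

Advancing 1 more day within March lands on 2018-03-28.
`weekday 3` advances to the next Wednesday; 2018-03-28 is already a Wednesday, so it stays at 2018-03-28.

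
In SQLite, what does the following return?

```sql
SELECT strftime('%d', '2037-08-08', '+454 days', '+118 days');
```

03

First apply '+454 days', '+118 days': 2037-08-08 → 2039-03-03.
`%d` extracts the 2-digit day of month: 03.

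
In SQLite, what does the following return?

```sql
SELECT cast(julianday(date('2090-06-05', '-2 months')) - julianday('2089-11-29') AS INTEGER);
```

Adding -2 months to 2090-06-05 gives 2090-04-05.
1 day remains in November 2089 after the 29th (30 − 29).
December 2089: 31 days.
January 2090: 31 days.
February 2090: 28 days.
March 2090: 31 days.
Then 5 days into April 2090.
Total: 1 + 31 + 31 + 28 + 31 + 5 = 127.

127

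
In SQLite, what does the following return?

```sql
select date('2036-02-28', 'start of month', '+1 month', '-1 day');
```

`start of month` rewinds 2036-02-28 to 2036-02-01.
Adding +1 month to 2036-02-01 gives 2036-03-01.
Going back 1 day from 2036-03-01 reaches 2036-02-29 (last day of February, 29 days).

2036-02-29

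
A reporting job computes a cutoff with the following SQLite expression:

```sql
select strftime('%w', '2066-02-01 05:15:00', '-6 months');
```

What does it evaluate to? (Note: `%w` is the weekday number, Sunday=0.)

First apply '-6 months': 2066-02-01 05:15:00 → 2065-08-01 05:15:00.
2065-08-01 is a Saturday; with Sunday=0 that is 6.

6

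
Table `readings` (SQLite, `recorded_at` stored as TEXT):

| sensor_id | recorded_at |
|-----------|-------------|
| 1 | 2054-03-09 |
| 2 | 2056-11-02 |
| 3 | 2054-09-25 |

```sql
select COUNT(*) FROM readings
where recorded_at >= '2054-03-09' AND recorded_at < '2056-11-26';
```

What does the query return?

3

Rows in [2054-03-09, 2056-11-26): 2054-03-09, 2056-11-02, 2054-09-25 → 3 rows.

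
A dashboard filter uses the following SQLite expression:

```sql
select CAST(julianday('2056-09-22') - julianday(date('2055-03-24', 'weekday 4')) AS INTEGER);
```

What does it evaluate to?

`weekday 4` advances to the next Thursday; 2055-03-24 is a Wednesday, so it moves forward to 2055-03-25.
6 days remain in March 2055 after the 25th (31 − 25).
Full months from April 2055 through August 2056 contribute their day counts.
Then 22 days into September 2056.
Total: 6 + 30 + 31 + 30 + 31 + 31 + 30 + 31 + 30 + 31 + 31 + 29 + 31 + 30 + 31 + 30 + 31 + 31 + 22 = 547.

547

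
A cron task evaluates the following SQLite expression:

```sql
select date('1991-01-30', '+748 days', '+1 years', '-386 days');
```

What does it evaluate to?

1993-01-26

Applying '+748 days' to 1991-01-30: counting 748 days forward gives 1993-02-16.
Adding +1 year to 1993-02-16 gives 1994-02-16.
Applying '-386 days' to 1994-02-16: counting 386 days back gives 1993-01-26.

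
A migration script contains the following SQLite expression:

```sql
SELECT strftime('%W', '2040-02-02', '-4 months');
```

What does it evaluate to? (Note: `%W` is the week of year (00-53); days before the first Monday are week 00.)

39

First apply '-4 months': 2040-02-02 → 2039-10-02.
2039-10-02 is a Sunday. SQLite's %W counts Mondays since the year started; the result is 39.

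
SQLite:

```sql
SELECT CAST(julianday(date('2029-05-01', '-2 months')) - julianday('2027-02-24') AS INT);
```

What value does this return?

Adding -2 months to 2029-05-01 gives 2029-03-01.
4 days remain in February 2027 after the 24th (28 − 24).
Full months from March 2027 through February 2029 contribute their day counts.
Then 1 day into March 2029.
Total: 4 + 31 + 30 + 31 + 30 + 31 + 31 + 30 + 31 + 30 + 31 + 31 + 29 + 31 + 30 + 31 + 30 + 31 + 31 + 30 + 31 + 30 + 31 + 31 + 28 + 1 = 736.

736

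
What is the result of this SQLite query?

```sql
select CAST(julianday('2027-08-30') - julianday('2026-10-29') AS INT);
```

305

2 days remain in October 2026 after the 29th (31 − 29).
Full months from November 2026 through July 2027 contribute their day counts.
Then 30 days into August 2027.
Total: 2 + 30 + 31 + 31 + 28 + 31 + 30 + 31 + 30 + 31 + 30 = 305.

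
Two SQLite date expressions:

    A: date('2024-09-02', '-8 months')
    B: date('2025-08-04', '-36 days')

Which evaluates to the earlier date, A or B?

A

A = 2024-01-02.
B = 2025-06-29.
A is earlier.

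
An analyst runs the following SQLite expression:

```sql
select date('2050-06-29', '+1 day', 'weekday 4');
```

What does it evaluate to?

Advancing 1 more day within June lands on 2050-06-30.
`weekday 4` advances to the next Thursday; 2050-06-30 is already a Thursday, so it stays at 2050-06-30.

2050-06-30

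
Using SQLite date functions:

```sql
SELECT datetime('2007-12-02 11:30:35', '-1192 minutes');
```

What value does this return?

1192 minutes = 19h 52m; -1192 minutes from 2007-12-02 11:30:35 is 2007-12-01 15:38:35 (crosses midnight).

2007-12-01 15:38:35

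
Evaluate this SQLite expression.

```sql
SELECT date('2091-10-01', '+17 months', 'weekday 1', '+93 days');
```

Adding +17 months to 2091-10-01 gives 2093-03-01.
`weekday 1` advances to the next Monday; 2093-03-01 is a Sunday, so it moves forward to 2093-03-02.
Applying '+93 days' to 2093-03-02: counting 93 days forward gives 2093-06-03.

2093-06-03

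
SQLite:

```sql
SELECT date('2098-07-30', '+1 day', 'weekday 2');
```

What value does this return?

Advancing 1 more day within July lands on 2098-07-31.
`weekday 2` advances to the next Tuesday; 2098-07-31 is a Thursday, so it moves forward to 2098-08-05.

2098-08-05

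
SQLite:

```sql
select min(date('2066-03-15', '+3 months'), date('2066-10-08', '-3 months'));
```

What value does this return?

date('2066-03-15', '+3 months') → 2066-06-15.
date('2066-10-08', '-3 months') → 2066-07-08.
Earlier of the two is 2066-06-15.

2066-06-15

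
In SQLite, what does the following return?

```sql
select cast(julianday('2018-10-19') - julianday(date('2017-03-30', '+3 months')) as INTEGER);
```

476

Adding +3 months to 2017-03-30 gives 2017-06-30.
0 days remain in June 2017 after the 30th (30 − 30).
Full months from July 2017 through September 2018 contribute their day counts.
Then 19 days into October 2018.
Total: 0 + 31 + 31 + 30 + 31 + 30 + 31 + 31 + 28 + 31 + 30 + 31 + 30 + 31 + 31 + 30 + 19 = 476.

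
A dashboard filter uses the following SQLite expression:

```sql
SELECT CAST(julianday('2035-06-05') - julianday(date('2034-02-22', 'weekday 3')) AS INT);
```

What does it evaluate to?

468

`weekday 3` advances to the next Wednesday; 2034-02-22 is already a Wednesday, so it stays at 2034-02-22.
6 days remain in February 2034 after the 22nd (28 − 22).
Full months from March 2034 through May 2035 contribute their day counts.
Then 5 days into June 2035.
Total: 6 + 31 + 30 + 31 + 30 + 31 + 31 + 30 + 31 + 30 + 31 + 31 + 28 + 31 + 30 + 31 + 5 = 468.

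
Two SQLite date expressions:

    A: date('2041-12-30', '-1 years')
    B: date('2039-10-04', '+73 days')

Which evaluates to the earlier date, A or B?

A = 2040-12-30.
B = 2039-12-16.
B is earlier.

B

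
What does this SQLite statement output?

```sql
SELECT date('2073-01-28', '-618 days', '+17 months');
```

2072-10-21

Applying '-618 days' to 2073-01-28: counting 618 days back gives 2071-05-21.
Adding +17 months to 2071-05-21 gives 2072-10-21.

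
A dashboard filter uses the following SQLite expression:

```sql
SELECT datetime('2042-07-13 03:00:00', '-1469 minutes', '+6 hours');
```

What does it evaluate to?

1469 minutes = 24h 29m; -1469 minutes from 2042-07-13 03:00:00 is 2042-07-12 02:31:00 (crosses midnight).
+6 hours from 2042-07-12 02:31:00 is 2042-07-12 08:31:00.

2042-07-12 08:31:00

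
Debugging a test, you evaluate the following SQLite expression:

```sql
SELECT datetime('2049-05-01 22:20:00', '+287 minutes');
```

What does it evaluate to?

2049-05-02 03:07:00

287 minutes = 4h 47m; +287 minutes from 2049-05-01 22:20:00 is 2049-05-02 03:07:00 (crosses midnight).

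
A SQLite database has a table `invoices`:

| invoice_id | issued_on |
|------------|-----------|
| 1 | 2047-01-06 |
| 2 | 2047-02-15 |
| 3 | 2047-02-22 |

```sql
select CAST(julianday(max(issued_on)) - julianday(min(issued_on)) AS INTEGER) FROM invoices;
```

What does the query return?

47

MIN = 2047-01-06, MAX = 2047-02-22.
25 days remain in January 2047 after the 6th (31 − 6).
Then 22 days into February 2047.
Total: 25 + 22 = 47.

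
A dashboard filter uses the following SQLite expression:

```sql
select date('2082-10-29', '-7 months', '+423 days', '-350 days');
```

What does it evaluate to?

Adding -7 months to 2082-10-29 gives 2082-03-29.
Applying '+423 days' to 2082-03-29: counting 423 days forward gives 2083-05-26.
Applying '-350 days' to 2083-05-26: counting 350 days back gives 2082-06-10.

2082-06-10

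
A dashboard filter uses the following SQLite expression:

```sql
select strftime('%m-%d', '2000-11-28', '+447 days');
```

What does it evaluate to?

First apply '+447 days': 2000-11-28 → 2002-02-18.
`%m-%d` extracts the month-day: 02-18.

02-18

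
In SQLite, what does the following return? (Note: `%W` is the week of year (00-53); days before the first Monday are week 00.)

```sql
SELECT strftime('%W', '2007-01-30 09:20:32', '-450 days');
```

44

First apply '-450 days': 2007-01-30 09:20:32 → 2005-11-06 09:20:32.
2005-11-06 is a Sunday. SQLite's %W counts Mondays since the year started; the result is 44.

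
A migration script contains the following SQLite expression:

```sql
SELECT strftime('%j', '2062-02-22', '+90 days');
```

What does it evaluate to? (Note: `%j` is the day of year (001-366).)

First apply '+90 days': 2062-02-22 → 2062-05-23.
Day-of-year for 2062-05-23: days since 2062-01-01 inclusive = 143, zero-padded to 143.

143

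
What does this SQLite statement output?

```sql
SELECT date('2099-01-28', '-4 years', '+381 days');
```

Adding -4 years to 2099-01-28 gives 2095-01-28.
Applying '+381 days' to 2095-01-28: counting 381 days forward gives 2096-02-13.

2096-02-13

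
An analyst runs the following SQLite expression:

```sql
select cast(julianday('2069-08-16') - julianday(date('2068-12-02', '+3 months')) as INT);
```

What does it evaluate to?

167

Adding +3 months to 2068-12-02 gives 2069-03-02.
29 days remain in March 2069 after the 2nd (31 − 2).
April 2069: 30 days.
May 2069: 31 days.
June 2069: 30 days.
July 2069: 31 days.
Then 16 days into August 2069.
Total: 29 + 30 + 31 + 30 + 31 + 16 = 167.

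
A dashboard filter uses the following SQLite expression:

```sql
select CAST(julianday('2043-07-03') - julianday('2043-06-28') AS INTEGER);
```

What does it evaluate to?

2 days remain in June 2043 after the 28th (30 − 28).
Then 3 days into July 2043.
Total: 2 + 3 = 5.

5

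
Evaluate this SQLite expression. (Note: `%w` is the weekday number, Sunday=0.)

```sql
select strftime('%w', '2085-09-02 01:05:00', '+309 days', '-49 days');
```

First apply '+309 days', '-49 days': 2085-09-02 01:05:00 → 2086-05-20 01:05:00.
2086-05-20 is a Monday; with Sunday=0 that is 1.

1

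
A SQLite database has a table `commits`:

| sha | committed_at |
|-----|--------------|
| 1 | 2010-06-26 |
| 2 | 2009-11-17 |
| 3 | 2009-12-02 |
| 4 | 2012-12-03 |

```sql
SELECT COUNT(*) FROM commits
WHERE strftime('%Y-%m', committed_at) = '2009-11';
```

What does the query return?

Rows with year-month 2009-11: 2009-11-17 → 1.

1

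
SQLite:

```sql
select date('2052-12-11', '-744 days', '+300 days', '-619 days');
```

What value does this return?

2050-01-13

Applying '-744 days' to 2052-12-11: counting 744 days back gives 2050-11-28.
Applying '+300 days' to 2050-11-28: counting 300 days forward gives 2051-09-24.
Applying '-619 days' to 2051-09-24: counting 619 days back gives 2050-01-13.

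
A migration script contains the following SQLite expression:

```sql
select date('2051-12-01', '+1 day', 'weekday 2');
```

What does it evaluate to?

Advancing 1 more day within December lands on 2051-12-02.
`weekday 2` advances to the next Tuesday; 2051-12-02 is a Saturday, so it moves forward to 2051-12-05.

2051-12-05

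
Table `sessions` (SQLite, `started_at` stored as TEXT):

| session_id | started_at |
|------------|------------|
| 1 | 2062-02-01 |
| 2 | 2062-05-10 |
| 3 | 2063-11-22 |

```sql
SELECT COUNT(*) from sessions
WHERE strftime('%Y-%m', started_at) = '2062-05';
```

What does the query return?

1

Rows with year-month 2062-05: 2062-05-10 → 1.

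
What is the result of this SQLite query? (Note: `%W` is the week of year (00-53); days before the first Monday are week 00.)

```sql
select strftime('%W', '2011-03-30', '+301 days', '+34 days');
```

09

First apply '+301 days', '+34 days': 2011-03-30 → 2012-02-28.
2012-02-28 is a Tuesday. SQLite's %W counts Mondays since the year started; the result is 09.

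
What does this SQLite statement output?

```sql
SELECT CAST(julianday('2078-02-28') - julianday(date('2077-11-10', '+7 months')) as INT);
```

Adding +7 months to 2077-11-10 gives 2078-06-10.
0 days remain in February 2078 after the 28th (28 − 28).
March 2078: 31 days.
April 2078: 30 days.
May 2078: 31 days.
Then 10 days into June 2078.
Total: 0 + 31 + 30 + 31 + 10 = 102.
The subtraction is earlier − later, so the result is −102 → -102.

-102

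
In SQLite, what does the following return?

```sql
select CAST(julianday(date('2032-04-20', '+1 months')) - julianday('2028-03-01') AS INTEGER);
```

1541

Adding +1 month to 2032-04-20 gives 2032-05-20.
30 days remain in March 2028 after the 1st (31 − 1).
Full months from April 2028 through April 2032 contribute their day counts.
Then 20 days into May 2032.
Total: 30 + 30 + 31 + 30 + 31 + 31 + 30 + 31 + 30 + 31 + 31 + 28 + 31 + 30 + 31 + 30 + 31 + 31 + 30 + 31 + 30 + 31 + 31 + 28 + 31 + 30 + 31 + 30 + 31 + 31 + 30 + 31 + 30 + 31 + 31 + 28 + 31 + 30 + 31 + 30 + 31 + 31 + 30 + 31 + 30 + 31 + 31 + 29 + 31 + 30 + 20 = 1541.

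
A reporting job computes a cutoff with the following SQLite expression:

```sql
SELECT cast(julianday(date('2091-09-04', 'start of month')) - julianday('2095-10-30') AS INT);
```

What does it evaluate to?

`start of month` rewinds 2091-09-04 to 2091-09-01.
29 days remain in September 2091 after the 1st (30 − 1).
Full months from October 2091 through September 2095 contribute their day counts.
Then 30 days into October 2095.
Total: 29 + 31 + 30 + 31 + 31 + 29 + 31 + 30 + 31 + 30 + 31 + 31 + 30 + 31 + 30 + 31 + 31 + 28 + 31 + 30 + 31 + 30 + 31 + 31 + 30 + 31 + 30 + 31 + 31 + 28 + 31 + 30 + 31 + 30 + 31 + 31 + 30 + 31 + 30 + 31 + 31 + 28 + 31 + 30 + 31 + 30 + 31 + 31 + 30 + 30 = 1520.
The subtraction is earlier − later, so the result is −1520 → -1520.

-1520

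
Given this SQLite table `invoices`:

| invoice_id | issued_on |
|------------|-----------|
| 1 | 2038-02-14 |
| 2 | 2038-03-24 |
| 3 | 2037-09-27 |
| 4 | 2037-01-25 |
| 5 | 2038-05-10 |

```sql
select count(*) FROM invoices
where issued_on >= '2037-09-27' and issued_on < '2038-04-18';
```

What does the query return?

3

Rows in [2037-09-27, 2038-04-18): 2038-02-14, 2038-03-24, 2037-09-27 → 3 rows.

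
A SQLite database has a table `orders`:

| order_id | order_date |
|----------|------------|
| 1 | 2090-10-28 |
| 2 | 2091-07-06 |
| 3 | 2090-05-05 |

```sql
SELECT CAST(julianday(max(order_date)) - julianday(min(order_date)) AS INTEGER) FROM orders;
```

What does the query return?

427

MIN = 2090-05-05, MAX = 2091-07-06.
26 days remain in May 2090 after the 5th (31 − 5).
Full months from June 2090 through June 2091 contribute their day counts.
Then 6 days into July 2091.
Total: 26 + 30 + 31 + 31 + 30 + 31 + 30 + 31 + 31 + 28 + 31 + 30 + 31 + 30 + 6 = 427.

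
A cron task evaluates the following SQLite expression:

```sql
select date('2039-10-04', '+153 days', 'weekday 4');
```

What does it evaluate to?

Applying '+153 days' to 2039-10-04: counting 153 days forward gives 2040-03-05.
`weekday 4` advances to the next Thursday; 2040-03-05 is a Monday, so it moves forward to 2040-03-08.

2040-03-08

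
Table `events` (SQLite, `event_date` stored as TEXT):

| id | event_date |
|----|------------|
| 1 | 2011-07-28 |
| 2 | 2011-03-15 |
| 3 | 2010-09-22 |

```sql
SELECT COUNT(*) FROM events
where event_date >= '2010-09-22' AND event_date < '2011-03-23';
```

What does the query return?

Rows in [2010-09-22, 2011-03-23): 2011-03-15, 2010-09-22 → 2 rows.

2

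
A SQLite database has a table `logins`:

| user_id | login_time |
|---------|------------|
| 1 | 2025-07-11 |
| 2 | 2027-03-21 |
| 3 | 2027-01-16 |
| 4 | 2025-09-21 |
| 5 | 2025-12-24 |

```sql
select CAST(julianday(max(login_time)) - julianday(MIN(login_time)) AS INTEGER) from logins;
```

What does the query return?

618

MIN = 2025-07-11, MAX = 2027-03-21.
20 days remain in July 2025 after the 11th (31 − 11).
Full months from August 2025 through February 2027 contribute their day counts.
Then 21 days into March 2027.
Total: 20 + 31 + 30 + 31 + 30 + 31 + 31 + 28 + 31 + 30 + 31 + 30 + 31 + 31 + 30 + 31 + 30 + 31 + 31 + 28 + 21 = 618.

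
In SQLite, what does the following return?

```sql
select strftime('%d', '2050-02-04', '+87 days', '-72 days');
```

First apply '+87 days', '-72 days': 2050-02-04 → 2050-02-19.
`%d` extracts the 2-digit day of month: 19.

19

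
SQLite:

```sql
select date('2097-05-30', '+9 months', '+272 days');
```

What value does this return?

2098-11-29

Adding +9 months to 2097-05-30 targets 2098-02-30. February 2098 has only 28 days, so SQLite normalizes the 2-day overflow forward to 2098-03-02.
Applying '+272 days' to 2098-03-02: counting 272 days forward gives 2098-11-29.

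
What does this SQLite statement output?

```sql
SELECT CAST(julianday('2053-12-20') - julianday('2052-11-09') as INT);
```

406

21 days remain in November 2052 after the 9th (30 − 9).
Full months from December 2052 through November 2053 contribute their day counts.
Then 20 days into December 2053.
Total: 21 + 31 + 31 + 28 + 31 + 30 + 31 + 30 + 31 + 31 + 30 + 31 + 30 + 20 = 406.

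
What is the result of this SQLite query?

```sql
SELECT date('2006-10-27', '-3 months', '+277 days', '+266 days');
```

Adding -3 months to 2006-10-27 gives 2006-07-27.
Applying '+277 days' to 2006-07-27: counting 277 days forward gives 2007-04-30.
Applying '+266 days' to 2007-04-30: counting 266 days forward gives 2008-01-21.

2008-01-21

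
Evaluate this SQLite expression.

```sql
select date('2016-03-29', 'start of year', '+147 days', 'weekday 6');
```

2016-05-28

`start of year` rewinds 2016-03-29 to 2016-01-01.
Applying '+147 days' to 2016-01-01: counting 147 days forward gives 2016-05-27.
`weekday 6` advances to the next Saturday; 2016-05-27 is a Friday, so it moves forward to 2016-05-28.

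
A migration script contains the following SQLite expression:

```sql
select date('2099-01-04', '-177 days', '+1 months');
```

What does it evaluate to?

Applying '-177 days' to 2099-01-04: counting 177 days back gives 2098-07-11.
Adding +1 month to 2098-07-11 gives 2098-08-11.

2098-08-11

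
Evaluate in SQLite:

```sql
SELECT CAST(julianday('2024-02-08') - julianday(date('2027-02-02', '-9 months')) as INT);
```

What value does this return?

Adding -9 months to 2027-02-02 gives 2026-05-02.
21 days remain in February 2024 after the 8th (29 − 8).
Full months from March 2024 through April 2026 contribute their day counts.
Then 2 days into May 2026.
Total: 21 + 31 + 30 + 31 + 30 + 31 + 31 + 30 + 31 + 30 + 31 + 31 + 28 + 31 + 30 + 31 + 30 + 31 + 31 + 30 + 31 + 30 + 31 + 31 + 28 + 31 + 30 + 2 = 814.
The subtraction is earlier − later, so the result is −814 → -814.

-814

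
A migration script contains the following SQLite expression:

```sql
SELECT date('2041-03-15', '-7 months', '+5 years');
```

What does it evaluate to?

Adding -7 months to 2041-03-15 gives 2040-08-15.
Adding +5 years to 2040-08-15 gives 2045-08-15.

2045-08-15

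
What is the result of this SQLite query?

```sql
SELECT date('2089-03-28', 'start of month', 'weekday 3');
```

2089-03-02

`start of month` rewinds 2089-03-28 to 2089-03-01.
`weekday 3` advances to the next Wednesday; 2089-03-01 is a Tuesday, so it moves forward to 2089-03-02.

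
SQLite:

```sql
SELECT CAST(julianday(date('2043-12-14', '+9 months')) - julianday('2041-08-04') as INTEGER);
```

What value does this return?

1137

Adding +9 months to 2043-12-14 gives 2044-09-14.
27 days remain in August 2041 after the 4th (31 − 4).
Full months from September 2041 through August 2044 contribute their day counts.
Then 14 days into September 2044.
Total: 27 + 30 + 31 + 30 + 31 + 31 + 28 + 31 + 30 + 31 + 30 + 31 + 31 + 30 + 31 + 30 + 31 + 31 + 28 + 31 + 30 + 31 + 30 + 31 + 31 + 30 + 31 + 30 + 31 + 31 + 29 + 31 + 30 + 31 + 30 + 31 + 31 + 14 = 1137.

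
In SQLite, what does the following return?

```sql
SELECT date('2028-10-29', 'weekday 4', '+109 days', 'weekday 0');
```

`weekday 4` advances to the next Thursday; 2028-10-29 is a Sunday, so it moves forward to 2028-11-02.
Applying '+109 days' to 2028-11-02: counting 109 days forward gives 2029-02-19.
`weekday 0` advances to the next Sunday; 2029-02-19 is a Monday, so it moves forward to 2029-02-25.

2029-02-25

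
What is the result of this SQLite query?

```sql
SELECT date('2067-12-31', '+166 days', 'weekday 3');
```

2068-06-20

Applying '+166 days' to 2067-12-31: counting 166 days forward gives 2068-06-14.
`weekday 3` advances to the next Wednesday; 2068-06-14 is a Thursday, so it moves forward to 2068-06-20.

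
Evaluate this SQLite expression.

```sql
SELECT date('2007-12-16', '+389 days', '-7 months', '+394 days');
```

2009-07-07

Applying '+389 days' to 2007-12-16: counting 389 days forward gives 2009-01-08.
Adding -7 months to 2009-01-08 gives 2008-06-08.
Applying '+394 days' to 2008-06-08: counting 394 days forward gives 2009-07-07.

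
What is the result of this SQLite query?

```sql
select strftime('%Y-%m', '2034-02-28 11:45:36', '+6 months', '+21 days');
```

First apply '+6 months', '+21 days': 2034-02-28 11:45:36 → 2034-09-18 11:45:36.
`%Y-%m` extracts the year-month: 2034-09.

2034-09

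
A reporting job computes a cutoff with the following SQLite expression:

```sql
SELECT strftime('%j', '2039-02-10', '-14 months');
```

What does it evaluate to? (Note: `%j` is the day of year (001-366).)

First apply '-14 months': 2039-02-10 → 2037-12-10.
Day-of-year for 2037-12-10: days since 2037-01-01 inclusive = 344, zero-padded to 344.

344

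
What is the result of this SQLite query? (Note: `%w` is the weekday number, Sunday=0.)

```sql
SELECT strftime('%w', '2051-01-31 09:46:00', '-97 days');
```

First apply '-97 days': 2051-01-31 09:46:00 → 2050-10-26 09:46:00.
2050-10-26 is a Wednesday; with Sunday=0 that is 3.

3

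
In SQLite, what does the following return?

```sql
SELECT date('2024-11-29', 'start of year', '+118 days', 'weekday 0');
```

2024-04-28

`start of year` rewinds 2024-11-29 to 2024-01-01.
Applying '+118 days' to 2024-01-01: counting 118 days forward gives 2024-04-28.
`weekday 0` advances to the next Sunday; 2024-04-28 is already a Sunday, so it stays at 2024-04-28.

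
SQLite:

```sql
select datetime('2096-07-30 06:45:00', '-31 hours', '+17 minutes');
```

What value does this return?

-31 hours from 2096-07-30 06:45:00 is 2096-07-28 23:45:00 (crosses midnight).
+17 minutes from 2096-07-28 23:45:00 is 2096-07-29 00:02:00.

2096-07-29 00:02:00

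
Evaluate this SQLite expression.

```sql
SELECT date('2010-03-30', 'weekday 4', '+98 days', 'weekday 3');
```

`weekday 4` advances to the next Thursday; 2010-03-30 is a Tuesday, so it moves forward to 2010-04-01.
Applying '+98 days' to 2010-04-01: counting 98 days forward gives 2010-07-08.
`weekday 3` advances to the next Wednesday; 2010-07-08 is a Thursday, so it moves forward to 2010-07-14.

2010-07-14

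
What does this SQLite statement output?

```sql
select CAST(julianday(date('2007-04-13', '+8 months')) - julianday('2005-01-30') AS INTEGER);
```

Adding +8 months to 2007-04-13 gives 2007-12-13.
1 day remains in January 2005 after the 30th (31 − 30).
Full months from February 2005 through November 2007 contribute their day counts.
Then 13 days into December 2007.
Total: 1 + 28 + 31 + 30 + 31 + 30 + 31 + 31 + 30 + 31 + 30 + 31 + 31 + 28 + 31 + 30 + 31 + 30 + 31 + 31 + 30 + 31 + 30 + 31 + 31 + 28 + 31 + 30 + 31 + 30 + 31 + 31 + 30 + 31 + 30 + 13 = 1047.

1047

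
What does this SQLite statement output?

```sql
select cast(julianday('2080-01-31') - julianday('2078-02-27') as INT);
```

1 day remains in February 2078 after the 27th (28 − 27).
Full months from March 2078 through December 2079 contribute their day counts.
Then 31 days into January 2080.
Total: 1 + 31 + 30 + 31 + 30 + 31 + 31 + 30 + 31 + 30 + 31 + 31 + 28 + 31 + 30 + 31 + 30 + 31 + 31 + 30 + 31 + 30 + 31 + 31 = 703.

703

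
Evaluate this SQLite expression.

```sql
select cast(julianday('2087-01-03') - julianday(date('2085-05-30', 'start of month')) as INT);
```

612

`start of month` rewinds 2085-05-30 to 2085-05-01.
30 days remain in May 2085 after the 1st (31 − 1).
Full months from June 2085 through December 2086 contribute their day counts.
Then 3 days into January 2087.
Total: 30 + 30 + 31 + 31 + 30 + 31 + 30 + 31 + 31 + 28 + 31 + 30 + 31 + 30 + 31 + 31 + 30 + 31 + 30 + 31 + 3 = 612.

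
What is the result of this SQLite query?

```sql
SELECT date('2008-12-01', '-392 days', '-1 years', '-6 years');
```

Applying '-392 days' to 2008-12-01: counting 392 days back gives 2007-11-05.
Adding -1 year to 2007-11-05 gives 2006-11-05.
Adding -6 years to 2006-11-05 gives 2000-11-05.

2000-11-05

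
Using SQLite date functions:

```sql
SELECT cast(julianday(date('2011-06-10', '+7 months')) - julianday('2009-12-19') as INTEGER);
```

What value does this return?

752

Adding +7 months to 2011-06-10 gives 2012-01-10.
12 days remain in December 2009 after the 19th (31 − 19).
Full months from January 2010 through December 2011 contribute their day counts.
Then 10 days into January 2012.
Total: 12 + 31 + 28 + 31 + 30 + 31 + 30 + 31 + 31 + 30 + 31 + 30 + 31 + 31 + 28 + 31 + 30 + 31 + 30 + 31 + 31 + 30 + 31 + 30 + 31 + 10 = 752.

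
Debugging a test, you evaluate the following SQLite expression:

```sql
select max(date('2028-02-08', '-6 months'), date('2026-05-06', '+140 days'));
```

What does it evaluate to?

date('2028-02-08', '-6 months') → 2027-08-08.
date('2026-05-06', '+140 days') → 2026-09-23.
Later of the two is 2027-08-08.

2027-08-08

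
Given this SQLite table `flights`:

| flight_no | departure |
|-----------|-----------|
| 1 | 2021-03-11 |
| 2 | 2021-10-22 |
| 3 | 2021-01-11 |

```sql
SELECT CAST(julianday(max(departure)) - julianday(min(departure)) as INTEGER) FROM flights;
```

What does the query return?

284

MIN = 2021-01-11, MAX = 2021-10-22.
20 days remain in January 2021 after the 11th (31 − 11).
Full months from February 2021 through September 2021 contribute their day counts.
Then 22 days into October 2021.
Total: 20 + 28 + 31 + 30 + 31 + 30 + 31 + 31 + 30 + 22 = 284.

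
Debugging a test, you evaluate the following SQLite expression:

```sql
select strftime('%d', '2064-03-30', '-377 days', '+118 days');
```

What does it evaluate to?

15

First apply '-377 days', '+118 days': 2064-03-30 → 2063-07-15.
`%d` extracts the 2-digit day of month: 15.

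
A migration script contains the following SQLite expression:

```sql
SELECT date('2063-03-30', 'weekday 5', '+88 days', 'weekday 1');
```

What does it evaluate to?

`weekday 5` advances to the next Friday; 2063-03-30 is already a Friday, so it stays at 2063-03-30.
Applying '+88 days' to 2063-03-30: counting 88 days forward gives 2063-06-26.
`weekday 1` advances to the next Monday; 2063-06-26 is a Tuesday, so it moves forward to 2063-07-02.

2063-07-02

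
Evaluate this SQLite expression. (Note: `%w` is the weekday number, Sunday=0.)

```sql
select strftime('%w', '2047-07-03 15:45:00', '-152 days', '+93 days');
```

0

First apply '-152 days', '+93 days': 2047-07-03 15:45:00 → 2047-05-05 15:45:00.
2047-05-05 is a Sunday; with Sunday=0 that is 0.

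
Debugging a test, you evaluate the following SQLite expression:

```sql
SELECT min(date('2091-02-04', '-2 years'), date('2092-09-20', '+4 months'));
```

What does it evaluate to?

2089-02-04

date('2091-02-04', '-2 years') → 2089-02-04.
date('2092-09-20', '+4 months') → 2093-01-20.
Earlier of the two is 2089-02-04.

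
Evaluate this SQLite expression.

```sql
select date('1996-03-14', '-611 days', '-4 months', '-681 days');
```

Applying '-611 days' to 1996-03-14: counting 611 days back gives 1994-07-12.
Adding -4 months to 1994-07-12 gives 1994-03-12.
Applying '-681 days' to 1994-03-12: counting 681 days back gives 1992-04-30.

1992-04-30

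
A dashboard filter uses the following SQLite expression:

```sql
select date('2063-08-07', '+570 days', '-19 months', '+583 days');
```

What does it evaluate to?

Applying '+570 days' to 2063-08-07: counting 570 days forward gives 2065-02-27.
Adding -19 months to 2065-02-27 gives 2063-07-27.
Applying '+583 days' to 2063-07-27: counting 583 days forward gives 2065-03-01.

2065-03-01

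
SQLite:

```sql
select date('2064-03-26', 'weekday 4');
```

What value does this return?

2064-03-27

`weekday 4` advances to the next Thursday; 2064-03-26 is a Wednesday, so it moves forward to 2064-03-27.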